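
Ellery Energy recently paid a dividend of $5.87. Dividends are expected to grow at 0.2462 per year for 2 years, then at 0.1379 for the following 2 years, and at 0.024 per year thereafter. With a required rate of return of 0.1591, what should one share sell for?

$75.86

Three-stage DDM. Project D₁…D_4; terminal Gordon value at t=4 with g = 0.024; discount at r = 0.1591.
D_1 = 7.3152
D_2 = 9.1162
D_3 = 10.3733
D_4 = 11.8038
TV_4 = 12.0871/(0.1591−0.024) = 89.4677
P₀ = Σ Dₜ/(1+r)ᵗ + TV_4/(1+r)^4 = 75.8630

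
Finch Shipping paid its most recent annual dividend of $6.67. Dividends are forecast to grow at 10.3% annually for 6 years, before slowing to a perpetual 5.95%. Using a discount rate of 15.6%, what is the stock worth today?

$89.33

Two-stage DDM. Project D₁…D_6 at 0.103, terminal growth 0.0595, discount at r = 0.156.
D_1 = 7.3570
D_2 = 8.1148
D_3 = 8.9506
D_4 = 9.8725
D_5 = 10.8894
D_6 = 12.0110
Terminal value at t=6: TV = D_7/(r−g) = 12.7256/(0.156−0.0595) = 131.8720
P₀ = 7.3570/(1+0.156)^1 + 8.1148/(1+0.156)^2 + 8.9506/(1+0.156)^3 + 9.8725/(1+0.156)^4 + 10.8894/(1+0.156)^5 + 12.0110/(1+0.156)^6 + 131.8720/(1+0.156)^6 = 89.3263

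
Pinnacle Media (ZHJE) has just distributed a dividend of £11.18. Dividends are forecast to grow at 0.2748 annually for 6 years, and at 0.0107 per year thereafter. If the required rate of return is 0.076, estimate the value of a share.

Two-stage DDM. Project D₁…D_6 at 0.2748, terminal growth 0.0107, discount at r = 0.076.
D_1 = 14.2523
D_2 = 18.1688
D_3 = 23.1616
D_4 = 29.5264
D_5 = 37.6402
D_6 = 47.9837
Terminal value at t=6: TV = D_7/(r−g) = 48.4972/(0.076−0.0107) = 742.6825
P₀ = 14.2523/(1+0.076)^1 + 18.1688/(1+0.076)^2 + 23.1616/(1+0.076)^3 + 29.5264/(1+0.076)^4 + 37.6402/(1+0.076)^5 + 47.9837/(1+0.076)^6 + 742.6825/(1+0.076)^6 = 605.1261

£605.13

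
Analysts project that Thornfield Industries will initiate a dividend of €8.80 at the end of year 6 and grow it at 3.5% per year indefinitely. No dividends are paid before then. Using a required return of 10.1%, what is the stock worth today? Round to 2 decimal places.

€82.41

Deferred-dividend DDM. At t=5 the remaining stream is a growing perpetuity with first payment D_6 = 8.80.
V_5 = D_6/(r−g) = 8.80/(0.101−0.035) = 133.3333
P₀ = V_5/(1+r)^5 = 133.3333/(1+0.101)^5 = 82.4142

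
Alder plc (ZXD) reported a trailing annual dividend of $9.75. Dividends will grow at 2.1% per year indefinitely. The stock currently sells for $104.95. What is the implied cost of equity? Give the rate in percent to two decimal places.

11.59%

Rearranging the constant-growth DDM: r = D₁/P₀ + g.
D₁ = 9.75 × (1 + 0.021) = 9.9547.
r = 9.9547 / 104.95 + 0.021 = 0.09485 + 0.021 = 0.11585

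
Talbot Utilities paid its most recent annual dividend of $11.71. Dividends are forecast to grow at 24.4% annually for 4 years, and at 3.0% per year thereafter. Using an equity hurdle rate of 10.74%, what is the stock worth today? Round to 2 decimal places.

$311.33

Two-stage DDM. Project D₁…D_4 at 0.244, terminal growth 0.03, discount at r = 0.1074.
D_1 = 14.5672
D_2 = 18.1216
D_3 = 22.5433
D_4 = 28.0439
Terminal value at t=4: TV = D_5/(r−g) = 28.8852/(0.1074−0.03) = 373.1940
P₀ = 14.5672/(1+0.1074)^1 + 18.1216/(1+0.1074)^2 + 22.5433/(1+0.1074)^3 + 28.0439/(1+0.1074)^4 + 373.1940/(1+0.1074)^4 = 311.3302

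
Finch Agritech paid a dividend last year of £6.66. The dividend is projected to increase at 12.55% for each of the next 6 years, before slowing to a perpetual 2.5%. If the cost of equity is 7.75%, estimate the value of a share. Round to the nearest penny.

£215.57

Two-stage DDM. Project D₁…D_6 at 0.1255, terminal growth 0.025, discount at r = 0.0775.
D_1 = 7.4958
D_2 = 8.4366
D_3 = 9.4953
D_4 = 10.6870
D_5 = 12.0282
D_6 = 13.5378
Terminal value at t=6: TV = D_7/(r−g) = 13.8762/(0.0775−0.025) = 264.3089
P₀ = 7.4958/(1+0.0775)^1 + 8.4366/(1+0.0775)^2 + 9.4953/(1+0.0775)^3 + 10.6870/(1+0.0775)^4 + 12.0282/(1+0.0775)^5 + 13.5378/(1+0.0775)^6 + 264.3089/(1+0.0775)^6 = 215.5658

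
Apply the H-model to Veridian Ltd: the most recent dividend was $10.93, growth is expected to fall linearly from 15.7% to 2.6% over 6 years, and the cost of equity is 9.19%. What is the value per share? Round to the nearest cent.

H-model: P₀ = D₀[(1+g_L) + H(g_S−g_L)]/(r−g_L), with H = 6/2 = 3.
P₀ = 10.93 × [(1+0.026) + 3×(0.157−0.026)] / (0.0919−0.026)
   = 10.93 × 1.4190 / 0.0659 = 235.3516

$235.35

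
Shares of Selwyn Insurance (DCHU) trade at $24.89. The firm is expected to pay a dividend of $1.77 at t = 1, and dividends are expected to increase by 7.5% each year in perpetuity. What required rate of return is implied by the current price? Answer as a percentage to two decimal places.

14.61%

Rearranging the constant-growth DDM: r = D₁/P₀ + g.
r = 1.7700 / 24.89 + 0.075 = 0.07111 + 0.075 = 0.14611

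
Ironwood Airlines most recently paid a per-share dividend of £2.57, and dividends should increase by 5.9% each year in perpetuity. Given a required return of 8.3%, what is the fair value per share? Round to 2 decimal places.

Gordon growth model: P₀ = D₁/(r − g). D₁ = 2.57 × (1 + 0.059) = 2.7216.
P₀ = 2.7216 / (0.083 − 0.059) = 2.7216 / 0.024 = 113.4012

£113.40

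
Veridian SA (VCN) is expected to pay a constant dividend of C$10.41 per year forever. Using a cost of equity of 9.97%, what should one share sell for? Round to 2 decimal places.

C$104.41

Zero-growth DDM (perpetuity): P₀ = D/r = 10.41 / 0.0997 = 104.4132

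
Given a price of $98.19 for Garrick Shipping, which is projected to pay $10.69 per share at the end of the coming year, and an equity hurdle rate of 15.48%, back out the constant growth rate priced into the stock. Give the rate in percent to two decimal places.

From P₀ = D₁/(r − g), the implied growth is g = r − D₁/P₀.
g = 0.1548 − 10.69/98.19 = 0.1548 − 0.10887 = 0.04593

4.59%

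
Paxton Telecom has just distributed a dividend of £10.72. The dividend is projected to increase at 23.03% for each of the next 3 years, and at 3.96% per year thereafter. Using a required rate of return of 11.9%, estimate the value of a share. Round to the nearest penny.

Two-stage DDM. Project D₁…D_3 at 0.2303, terminal growth 0.0396, discount at r = 0.119.
D_1 = 13.1888
D_2 = 16.2262
D_3 = 19.9631
Terminal value at t=3: TV = D_4/(r−g) = 20.7536/(0.119−0.0396) = 261.3808
P₀ = 13.1888/(1+0.119)^1 + 16.2262/(1+0.119)^2 + 19.9631/(1+0.119)^3 + 261.3808/(1+0.119)^3 = 225.5372

£225.54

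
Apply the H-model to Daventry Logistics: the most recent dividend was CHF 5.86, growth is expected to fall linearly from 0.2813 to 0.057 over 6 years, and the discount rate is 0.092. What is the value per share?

CHF 289.63

H-model: P₀ = D₀[(1+g_L) + H(g_S−g_L)]/(r−g_L), with H = 6/2 = 3.
P₀ = 5.86 × [(1+0.057) + 3×(0.2813−0.057)] / (0.092−0.057)
   = 5.86 × 1.7299 / 0.035 = 289.6347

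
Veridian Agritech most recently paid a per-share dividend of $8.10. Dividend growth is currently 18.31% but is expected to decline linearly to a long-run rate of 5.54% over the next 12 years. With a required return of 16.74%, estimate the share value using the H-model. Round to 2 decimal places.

$131.74

H-model: P₀ = D₀[(1+g_L) + H(g_S−g_L)]/(r−g_L), with H = 12/2 = 6.
P₀ = 8.10 × [(1+0.0554) + 6×(0.1831−0.0554)] / (0.1674−0.0554)
   = 8.10 × 1.8216 / 0.112 = 131.7407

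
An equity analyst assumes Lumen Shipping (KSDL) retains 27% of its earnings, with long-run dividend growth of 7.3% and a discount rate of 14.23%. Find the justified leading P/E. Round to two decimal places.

Payout ratio b = 1 − 0.27 = 0.73.
Justified leading P/E = b/(r−g) = 0.73/(0.1423−0.073) = 10.5339

10.53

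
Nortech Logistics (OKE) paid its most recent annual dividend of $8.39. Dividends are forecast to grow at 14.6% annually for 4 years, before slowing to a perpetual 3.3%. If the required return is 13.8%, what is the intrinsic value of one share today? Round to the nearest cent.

Two-stage DDM. Project D₁…D_4 at 0.146, terminal growth 0.033, discount at r = 0.138.
D_1 = 9.6149
D_2 = 11.0187
D_3 = 12.6275
D_4 = 14.4711
Terminal value at t=4: TV = D_5/(r−g) = 14.9486/(0.138−0.033) = 142.3677
P₀ = 9.6149/(1+0.138)^1 + 11.0187/(1+0.138)^2 + 12.6275/(1+0.138)^3 + 14.4711/(1+0.138)^4 + 142.3677/(1+0.138)^4 = 119.0412

$119.04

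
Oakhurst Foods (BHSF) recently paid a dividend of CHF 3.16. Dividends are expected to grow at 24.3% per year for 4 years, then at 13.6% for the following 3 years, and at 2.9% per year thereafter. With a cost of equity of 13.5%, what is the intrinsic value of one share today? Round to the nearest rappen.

Three-stage DDM. Project D₁…D_7; terminal Gordon value at t=7 with g = 0.029; discount at r = 0.135.
D_1 = 3.9279
D_2 = 4.8824
D_3 = 6.0688
D_4 = 7.5435
D_5 = 8.5694
D_6 = 9.7348
D_7 = 11.0588
TV_7 = 11.3795/(0.135−0.029) = 107.3535
P₀ = Σ Dₜ/(1+r)ᵗ + TV_7/(1+r)^7 = 73.8507

CHF 73.85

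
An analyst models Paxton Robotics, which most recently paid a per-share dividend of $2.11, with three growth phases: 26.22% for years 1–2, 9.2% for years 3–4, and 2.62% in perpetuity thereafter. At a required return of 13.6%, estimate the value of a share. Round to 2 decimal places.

Three-stage DDM. Project D₁…D_4; terminal Gordon value at t=4 with g = 0.0262; discount at r = 0.136.
D_1 = 2.6632
D_2 = 3.3615
D_3 = 3.6708
D_4 = 4.0085
TV_4 = 4.1135/(0.136−0.0262) = 37.4640
P₀ = Σ Dₜ/(1+r)ᵗ + TV_4/(1+r)^4 = 32.3559

$32.36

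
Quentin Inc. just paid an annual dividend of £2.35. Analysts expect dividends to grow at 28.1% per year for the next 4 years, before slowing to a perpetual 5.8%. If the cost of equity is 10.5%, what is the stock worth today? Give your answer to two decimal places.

Two-stage DDM. Project D₁…D_4 at 0.281, terminal growth 0.058, discount at r = 0.105.
D_1 = 3.0104
D_2 = 3.8563
D_3 = 4.9399
D_4 = 6.3280
Terminal value at t=4: TV = D_5/(r−g) = 6.6950/(0.105−0.058) = 142.4466
P₀ = 3.0104/(1+0.105)^1 + 3.8563/(1+0.105)^2 + 4.9399/(1+0.105)^3 + 6.3280/(1+0.105)^4 + 142.4466/(1+0.105)^4 = 109.3321

£109.33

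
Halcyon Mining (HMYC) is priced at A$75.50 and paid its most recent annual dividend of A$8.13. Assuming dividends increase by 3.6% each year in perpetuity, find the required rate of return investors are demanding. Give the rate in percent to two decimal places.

14.76%

Rearranging the constant-growth DDM: r = D₁/P₀ + g.
D₁ = 8.13 × (1 + 0.036) = 8.4227.
r = 8.4227 / 75.50 + 0.036 = 0.11156 + 0.036 = 0.14756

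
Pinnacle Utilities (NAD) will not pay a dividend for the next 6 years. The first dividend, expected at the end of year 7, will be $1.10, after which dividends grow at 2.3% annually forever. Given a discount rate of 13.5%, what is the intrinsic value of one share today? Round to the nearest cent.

Deferred-dividend DDM. At t=6 the remaining stream is a growing perpetuity with first payment D_7 = 1.10.
V_6 = D_7/(r−g) = 1.10/(0.135−0.023) = 9.8214
P₀ = V_6/(1+r)^6 = 9.8214/(1+0.135)^6 = 4.5941

$4.59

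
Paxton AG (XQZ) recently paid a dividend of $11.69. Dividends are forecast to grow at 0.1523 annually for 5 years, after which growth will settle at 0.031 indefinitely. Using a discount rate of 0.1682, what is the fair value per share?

$138.13

Two-stage DDM. Project D₁…D_5 at 0.1523, terminal growth 0.031, discount at r = 0.1682.
D_1 = 13.4704
D_2 = 15.5219
D_3 = 17.8859
D_4 = 20.6099
D_5 = 23.7488
Terminal value at t=5: TV = D_6/(r−g) = 24.4850/(0.1682−0.031) = 178.4625
P₀ = 13.4704/(1+0.1682)^1 + 15.5219/(1+0.1682)^2 + 17.8859/(1+0.1682)^3 + 20.6099/(1+0.1682)^4 + 23.7488/(1+0.1682)^5 + 178.4625/(1+0.1682)^5 = 138.1340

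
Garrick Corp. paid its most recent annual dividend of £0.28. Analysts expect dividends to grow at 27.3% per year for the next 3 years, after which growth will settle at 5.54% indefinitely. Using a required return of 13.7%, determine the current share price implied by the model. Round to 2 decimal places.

£6.14

Two-stage DDM. Project D₁…D_3 at 0.273, terminal growth 0.0554, discount at r = 0.137.
D_1 = 0.3564
D_2 = 0.4537
D_3 = 0.5776
Terminal value at t=3: TV = D_4/(r−g) = 0.6096/(0.137−0.0554) = 7.4709
P₀ = 0.3564/(1+0.137)^1 + 0.4537/(1+0.137)^2 + 0.5776/(1+0.137)^3 + 7.4709/(1+0.137)^3 = 6.1401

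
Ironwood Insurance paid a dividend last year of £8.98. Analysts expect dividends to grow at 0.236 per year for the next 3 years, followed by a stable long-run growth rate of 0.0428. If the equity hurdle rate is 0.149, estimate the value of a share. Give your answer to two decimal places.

£140.99

Two-stage DDM. Project D₁…D_3 at 0.236, terminal growth 0.0428, discount at r = 0.149.
D_1 = 11.0993
D_2 = 13.7187
D_3 = 16.9563
Terminal value at t=3: TV = D_4/(r−g) = 17.6821/(0.149−0.0428) = 166.4977
P₀ = 11.0993/(1+0.149)^1 + 13.7187/(1+0.149)^2 + 16.9563/(1+0.149)^3 + 166.4977/(1+0.149)^3 = 140.9906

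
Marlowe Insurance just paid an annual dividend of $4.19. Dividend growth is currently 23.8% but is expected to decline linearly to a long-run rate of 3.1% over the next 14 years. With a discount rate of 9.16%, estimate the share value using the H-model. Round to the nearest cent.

H-model: P₀ = D₀[(1+g_L) + H(g_S−g_L)]/(r−g_L), with H = 14/2 = 7.
P₀ = 4.19 × [(1+0.031) + 7×(0.238−0.031)] / (0.0916−0.031)
   = 4.19 × 2.4800 / 0.0606 = 171.4719

$171.47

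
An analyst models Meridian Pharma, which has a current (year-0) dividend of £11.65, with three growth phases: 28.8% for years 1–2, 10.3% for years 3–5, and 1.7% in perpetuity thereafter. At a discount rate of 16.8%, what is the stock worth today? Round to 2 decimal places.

Three-stage DDM. Project D₁…D_5; terminal Gordon value at t=5 with g = 0.017; discount at r = 0.168.
D_1 = 15.0052
D_2 = 19.3267
D_3 = 21.3173
D_4 = 23.5130
D_5 = 25.9349
TV_5 = 26.3758/(0.168−0.017) = 174.6740
P₀ = Σ Dₜ/(1+r)ᵗ + TV_5/(1+r)^5 = 145.3120

£145.31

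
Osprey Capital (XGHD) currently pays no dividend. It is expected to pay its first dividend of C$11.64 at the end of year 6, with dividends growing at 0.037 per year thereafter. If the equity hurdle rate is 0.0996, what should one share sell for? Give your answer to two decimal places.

Deferred-dividend DDM. At t=5 the remaining stream is a growing perpetuity with first payment D_6 = 11.64.
V_5 = D_6/(r−g) = 11.64/(0.0996−0.037) = 185.9425
P₀ = V_5/(1+r)^5 = 185.9425/(1+0.0996)^5 = 115.6658

C$115.67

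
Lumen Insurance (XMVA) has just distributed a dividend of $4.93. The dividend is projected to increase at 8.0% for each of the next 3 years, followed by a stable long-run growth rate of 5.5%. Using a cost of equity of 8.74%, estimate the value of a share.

Two-stage DDM. Project D₁…D_3 at 0.08, terminal growth 0.055, discount at r = 0.0874.
D_1 = 5.3244
D_2 = 5.7504
D_3 = 6.2104
Terminal value at t=3: TV = D_4/(r−g) = 6.5520/(0.0874−0.055) = 202.2207
P₀ = 5.3244/(1+0.0874)^1 + 5.7504/(1+0.0874)^2 + 6.2104/(1+0.0874)^3 + 202.2207/(1+0.0874)^3 = 171.8639

$171.86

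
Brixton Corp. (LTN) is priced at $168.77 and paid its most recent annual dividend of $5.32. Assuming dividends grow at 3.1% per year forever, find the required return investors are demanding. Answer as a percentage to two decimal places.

6.35%

Rearranging the constant-growth DDM: r = D₁/P₀ + g.
D₁ = 5.32 × (1 + 0.031) = 5.4849.
r = 5.4849 / 168.77 + 0.031 = 0.03250 + 0.031 = 0.06350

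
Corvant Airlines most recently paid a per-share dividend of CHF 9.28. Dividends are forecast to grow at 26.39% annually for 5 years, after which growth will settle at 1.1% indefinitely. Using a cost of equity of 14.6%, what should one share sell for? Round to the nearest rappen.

CHF 176.24

Two-stage DDM. Project D₁…D_5 at 0.2639, terminal growth 0.011, discount at r = 0.146.
D_1 = 11.7290
D_2 = 14.8243
D_3 = 18.7364
D_4 = 23.6809
D_5 = 29.9303
Terminal value at t=5: TV = D_6/(r−g) = 30.2596/(0.146−0.011) = 224.1449
P₀ = 11.7290/(1+0.146)^1 + 14.8243/(1+0.146)^2 + 18.7364/(1+0.146)^3 + 23.6809/(1+0.146)^4 + 29.9303/(1+0.146)^5 + 224.1449/(1+0.146)^5 = 176.2413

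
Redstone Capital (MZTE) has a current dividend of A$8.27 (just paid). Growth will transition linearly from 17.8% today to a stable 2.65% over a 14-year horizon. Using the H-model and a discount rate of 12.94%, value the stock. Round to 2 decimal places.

A$167.73

H-model: P₀ = D₀[(1+g_L) + H(g_S−g_L)]/(r−g_L), with H = 14/2 = 7.
P₀ = 8.27 × [(1+0.0265) + 7×(0.178−0.0265)] / (0.1294−0.0265)
   = 8.27 × 2.0870 / 0.1029 = 167.7307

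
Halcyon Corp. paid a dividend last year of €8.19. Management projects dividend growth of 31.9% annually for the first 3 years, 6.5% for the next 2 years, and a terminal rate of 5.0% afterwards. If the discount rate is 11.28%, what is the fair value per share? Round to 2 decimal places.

€269.26

Three-stage DDM. Project D₁…D_5; terminal Gordon value at t=5 with g = 0.05; discount at r = 0.1128.
D_1 = 10.8026
D_2 = 14.2486
D_3 = 18.7940
D_4 = 20.0156
D_5 = 21.3166
TV_5 = 22.3824/(0.1128−0.05) = 356.4078
P₀ = Σ Dₜ/(1+r)ᵗ + TV_5/(1+r)^5 = 269.2602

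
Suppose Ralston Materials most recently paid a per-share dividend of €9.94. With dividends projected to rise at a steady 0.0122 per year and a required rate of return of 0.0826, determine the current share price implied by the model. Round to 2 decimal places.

€142.92

Gordon growth model: P₀ = D₁/(r − g). D₁ = 9.94 × (1 + 0.0122) = 10.0613.
P₀ = 10.0613 / (0.0826 − 0.0122) = 10.0613 / 0.0704 = 142.9157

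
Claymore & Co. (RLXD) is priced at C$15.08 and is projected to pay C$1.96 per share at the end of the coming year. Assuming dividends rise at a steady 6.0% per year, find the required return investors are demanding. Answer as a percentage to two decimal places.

Rearranging the constant-growth DDM: r = D₁/P₀ + g.
r = 1.9600 / 15.08 + 0.06 = 0.12997 + 0.06 = 0.18997

19.00%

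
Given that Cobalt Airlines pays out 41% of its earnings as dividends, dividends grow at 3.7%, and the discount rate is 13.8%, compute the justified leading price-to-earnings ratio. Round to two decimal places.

4.06

Justified leading P/E = b/(r−g) = 0.41/(0.138−0.037) = 4.0594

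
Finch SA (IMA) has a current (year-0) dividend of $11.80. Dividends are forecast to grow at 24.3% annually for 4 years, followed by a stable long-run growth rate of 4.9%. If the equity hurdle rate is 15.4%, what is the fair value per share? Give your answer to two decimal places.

Two-stage DDM. Project D₁…D_4 at 0.243, terminal growth 0.049, discount at r = 0.154.
D_1 = 14.6674
D_2 = 18.2316
D_3 = 22.6619
D_4 = 28.1687
Terminal value at t=4: TV = D_5/(r−g) = 29.5489/(0.154−0.049) = 281.4185
P₀ = 14.6674/(1+0.154)^1 + 18.2316/(1+0.154)^2 + 22.6619/(1+0.154)^3 + 28.1687/(1+0.154)^4 + 281.4185/(1+0.154)^4 = 215.7125

$215.71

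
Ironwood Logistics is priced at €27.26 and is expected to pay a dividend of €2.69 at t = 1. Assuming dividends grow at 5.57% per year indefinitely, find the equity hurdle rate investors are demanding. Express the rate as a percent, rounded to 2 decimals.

Rearranging the constant-growth DDM: r = D₁/P₀ + g.
r = 2.6900 / 27.26 + 0.0557 = 0.09868 + 0.0557 = 0.15438

15.44%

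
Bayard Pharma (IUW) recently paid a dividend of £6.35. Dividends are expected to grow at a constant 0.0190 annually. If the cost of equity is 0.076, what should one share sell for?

£113.52

Gordon growth model: P₀ = D₁/(r − g). D₁ = 6.35 × (1 + 0.019) = 6.4706.
P₀ = 6.4706 / (0.076 − 0.019) = 6.4706 / 0.057 = 113.5202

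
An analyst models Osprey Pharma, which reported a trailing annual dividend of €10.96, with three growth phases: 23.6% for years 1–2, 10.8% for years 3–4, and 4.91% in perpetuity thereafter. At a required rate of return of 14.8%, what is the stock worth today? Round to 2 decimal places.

Three-stage DDM. Project D₁…D_4; terminal Gordon value at t=4 with g = 0.0491; discount at r = 0.148.
D_1 = 13.5466
D_2 = 16.7435
D_3 = 18.5519
D_4 = 20.5555
TV_4 = 21.5647/(0.148−0.0491) = 218.0457
P₀ = Σ Dₜ/(1+r)ᵗ + TV_4/(1+r)^4 = 174.1410

€174.14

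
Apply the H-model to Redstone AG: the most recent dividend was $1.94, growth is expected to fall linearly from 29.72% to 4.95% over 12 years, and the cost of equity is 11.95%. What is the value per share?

H-model: P₀ = D₀[(1+g_L) + H(g_S−g_L)]/(r−g_L), with H = 12/2 = 6.
P₀ = 1.94 × [(1+0.0495) + 6×(0.2972−0.0495)] / (0.1195−0.0495)
   = 1.94 × 2.5357 / 0.07 = 70.2751

$70.28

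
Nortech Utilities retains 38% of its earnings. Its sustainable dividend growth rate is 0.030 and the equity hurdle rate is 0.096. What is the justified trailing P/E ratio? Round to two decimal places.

9.68

Payout ratio b = 1 − 0.38 = 0.62.
Justified trailing P/E = b(1+g)/(r−g) = 0.62×(1+0.03)/(0.096−0.03) = 9.6758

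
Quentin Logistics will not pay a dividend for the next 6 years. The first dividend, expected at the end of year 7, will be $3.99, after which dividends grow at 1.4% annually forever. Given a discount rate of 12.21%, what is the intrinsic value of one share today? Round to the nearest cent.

$18.49

Deferred-dividend DDM. At t=6 the remaining stream is a growing perpetuity with first payment D_7 = 3.99.
V_6 = D_7/(r−g) = 3.99/(0.1221−0.014) = 36.9103
P₀ = V_6/(1+r)^6 = 36.9103/(1+0.1221)^6 = 18.4909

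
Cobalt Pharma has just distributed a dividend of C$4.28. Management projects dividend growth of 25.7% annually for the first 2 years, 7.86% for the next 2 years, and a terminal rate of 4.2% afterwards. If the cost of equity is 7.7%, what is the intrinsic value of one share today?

Three-stage DDM. Project D₁…D_4; terminal Gordon value at t=4 with g = 0.042; discount at r = 0.077.
D_1 = 5.3800
D_2 = 6.7626
D_3 = 7.2942
D_4 = 7.8675
TV_4 = 8.1979/(0.077−0.042) = 234.2259
P₀ = Σ Dₜ/(1+r)ᵗ + TV_4/(1+r)^4 = 196.6012

C$196.60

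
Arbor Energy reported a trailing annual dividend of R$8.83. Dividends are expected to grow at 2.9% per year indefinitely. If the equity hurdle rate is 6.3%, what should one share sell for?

Gordon growth model: P₀ = D₁/(r − g). D₁ = 8.83 × (1 + 0.029) = 9.0861.
P₀ = 9.0861 / (0.063 − 0.029) = 9.0861 / 0.034 = 267.2374

R$267.24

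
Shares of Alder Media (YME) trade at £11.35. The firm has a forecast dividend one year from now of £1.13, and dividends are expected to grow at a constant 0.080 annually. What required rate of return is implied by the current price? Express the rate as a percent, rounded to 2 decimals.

Rearranging the constant-growth DDM: r = D₁/P₀ + g.
r = 1.1300 / 11.35 + 0.08 = 0.09956 + 0.08 = 0.17956

17.96%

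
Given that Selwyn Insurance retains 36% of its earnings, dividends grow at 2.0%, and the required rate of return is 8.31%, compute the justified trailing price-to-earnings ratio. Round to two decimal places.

Payout ratio b = 1 − 0.36 = 0.64.
Justified trailing P/E = b(1+g)/(r−g) = 0.64×(1+0.02)/(0.0831−0.02) = 10.3455

10.35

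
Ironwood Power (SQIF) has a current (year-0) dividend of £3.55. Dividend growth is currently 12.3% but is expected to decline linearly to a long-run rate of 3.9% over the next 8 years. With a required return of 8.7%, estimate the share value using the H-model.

H-model: P₀ = D₀[(1+g_L) + H(g_S−g_L)]/(r−g_L), with H = 8/2 = 4.
P₀ = 3.55 × [(1+0.039) + 4×(0.123−0.039)] / (0.087−0.039)
   = 3.55 × 1.3750 / 0.048 = 101.6927

£101.69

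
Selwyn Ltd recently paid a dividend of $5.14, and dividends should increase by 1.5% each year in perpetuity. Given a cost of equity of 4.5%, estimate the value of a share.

Gordon growth model: P₀ = D₁/(r − g). D₁ = 5.14 × (1 + 0.015) = 5.2171.
P₀ = 5.2171 / (0.045 − 0.015) = 5.2171 / 0.03 = 173.9033

$173.90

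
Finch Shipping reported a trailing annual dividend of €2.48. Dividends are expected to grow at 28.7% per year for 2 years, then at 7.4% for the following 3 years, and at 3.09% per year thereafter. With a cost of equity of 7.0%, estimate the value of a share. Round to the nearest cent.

€113.08

Three-stage DDM. Project D₁…D_5; terminal Gordon value at t=5 with g = 0.0309; discount at r = 0.07.
D_1 = 3.1918
D_2 = 4.1078
D_3 = 4.4118
D_4 = 4.7382
D_5 = 5.0889
TV_5 = 5.2461/(0.07−0.0309) = 134.1718
P₀ = Σ Dₜ/(1+r)ᵗ + TV_5/(1+r)^5 = 113.0779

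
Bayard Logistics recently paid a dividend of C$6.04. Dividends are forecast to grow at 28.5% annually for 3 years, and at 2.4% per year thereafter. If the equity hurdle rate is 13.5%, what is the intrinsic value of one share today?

C$104.21

Two-stage DDM. Project D₁…D_3 at 0.285, terminal growth 0.024, discount at r = 0.135.
D_1 = 7.7614
D_2 = 9.9734
D_3 = 12.8158
Terminal value at t=3: TV = D_4/(r−g) = 13.1234/(0.135−0.024) = 118.2288
P₀ = 7.7614/(1+0.135)^1 + 9.9734/(1+0.135)^2 + 12.8158/(1+0.135)^3 + 118.2288/(1+0.135)^3 = 104.2057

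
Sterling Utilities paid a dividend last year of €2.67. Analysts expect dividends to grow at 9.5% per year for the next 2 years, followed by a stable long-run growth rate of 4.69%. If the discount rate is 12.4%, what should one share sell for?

€39.54

Two-stage DDM. Project D₁…D_2 at 0.095, terminal growth 0.0469, discount at r = 0.124.
D_1 = 2.9236
D_2 = 3.2014
Terminal value at t=2: TV = D_3/(r−g) = 3.3515/(0.124−0.0469) = 43.4701
P₀ = 2.9236/(1+0.124)^1 + 3.2014/(1+0.124)^2 + 43.4701/(1+0.124)^2 = 39.5430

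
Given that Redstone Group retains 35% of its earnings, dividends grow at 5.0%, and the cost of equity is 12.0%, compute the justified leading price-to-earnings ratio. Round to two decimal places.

9.29

Payout ratio b = 1 − 0.35 = 0.65.
Justified leading P/E = b/(r−g) = 0.65/(0.12−0.05) = 9.2857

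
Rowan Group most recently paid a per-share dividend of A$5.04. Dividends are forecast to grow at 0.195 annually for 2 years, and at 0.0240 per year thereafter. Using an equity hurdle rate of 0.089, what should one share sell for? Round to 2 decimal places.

A$107.21

Two-stage DDM. Project D₁…D_2 at 0.195, terminal growth 0.024, discount at r = 0.089.
D_1 = 6.0228
D_2 = 7.1972
Terminal value at t=2: TV = D_3/(r−g) = 7.3700/(0.089−0.024) = 113.3843
P₀ = 6.0228/(1+0.089)^1 + 7.1972/(1+0.089)^2 + 113.3843/(1+0.089)^2 = 107.2081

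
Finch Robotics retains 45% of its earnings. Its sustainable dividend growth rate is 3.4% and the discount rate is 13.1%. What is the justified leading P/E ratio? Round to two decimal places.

5.67

Payout ratio b = 1 − 0.45 = 0.55.
Justified leading P/E = b/(r−g) = 0.55/(0.131−0.034) = 5.6701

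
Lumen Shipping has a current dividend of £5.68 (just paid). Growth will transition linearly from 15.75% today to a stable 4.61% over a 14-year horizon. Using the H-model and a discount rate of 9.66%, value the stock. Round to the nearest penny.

H-model: P₀ = D₀[(1+g_L) + H(g_S−g_L)]/(r−g_L), with H = 14/2 = 7.
P₀ = 5.68 × [(1+0.0461) + 7×(0.1575−0.0461)] / (0.0966−0.0461)
   = 5.68 × 1.8259 / 0.0505 = 205.3686

£205.37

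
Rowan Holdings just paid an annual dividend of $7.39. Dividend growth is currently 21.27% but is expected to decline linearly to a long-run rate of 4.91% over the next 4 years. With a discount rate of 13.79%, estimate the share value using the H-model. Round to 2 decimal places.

H-model: P₀ = D₀[(1+g_L) + H(g_S−g_L)]/(r−g_L), with H = 4/2 = 2.
P₀ = 7.39 × [(1+0.0491) + 2×(0.2127−0.0491)] / (0.1379−0.0491)
   = 7.39 × 1.3763 / 0.0888 = 114.5367

$114.54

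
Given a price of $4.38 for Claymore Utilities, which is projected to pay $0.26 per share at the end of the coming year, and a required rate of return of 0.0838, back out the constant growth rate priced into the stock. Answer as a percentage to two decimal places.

From P₀ = D₁/(r − g), the implied growth is g = r − D₁/P₀.
g = 0.0838 − 0.26/4.38 = 0.0838 − 0.05936 = 0.02444

2.44%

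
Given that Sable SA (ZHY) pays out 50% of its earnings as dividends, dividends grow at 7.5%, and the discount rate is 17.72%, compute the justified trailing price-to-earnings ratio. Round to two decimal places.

Justified trailing P/E = b(1+g)/(r−g) = 0.50×(1+0.075)/(0.1772−0.075) = 5.2593

5.26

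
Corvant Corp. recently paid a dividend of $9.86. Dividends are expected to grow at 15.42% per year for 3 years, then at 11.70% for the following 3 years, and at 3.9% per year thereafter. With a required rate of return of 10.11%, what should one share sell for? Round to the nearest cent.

Three-stage DDM. Project D₁…D_6; terminal Gordon value at t=6 with g = 0.039; discount at r = 0.1011.
D_1 = 11.3804
D_2 = 13.1353
D_3 = 15.1607
D_4 = 16.9345
D_5 = 18.9159
D_6 = 21.1290
TV_6 = 21.9531/(0.1011−0.039) = 353.5115
P₀ = Σ Dₜ/(1+r)ᵗ + TV_6/(1+r)^6 = 265.9433

$265.94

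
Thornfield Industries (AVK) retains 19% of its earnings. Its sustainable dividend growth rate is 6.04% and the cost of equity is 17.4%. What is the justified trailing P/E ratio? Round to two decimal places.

Payout ratio b = 1 − 0.19 = 0.81.
Justified trailing P/E = b(1+g)/(r−g) = 0.81×(1+0.0604)/(0.174−0.0604) = 7.5610

7.56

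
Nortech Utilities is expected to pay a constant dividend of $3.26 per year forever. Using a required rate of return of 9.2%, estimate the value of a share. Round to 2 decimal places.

Zero-growth DDM (perpetuity): P₀ = D/r = 3.26 / 0.092 = 35.4348

$35.43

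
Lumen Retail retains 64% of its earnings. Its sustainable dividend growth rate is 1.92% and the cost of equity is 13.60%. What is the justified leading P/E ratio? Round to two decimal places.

3.08

Payout ratio b = 1 − 0.64 = 0.36.
Justified leading P/E = b/(r−g) = 0.36/(0.136−0.0192) = 3.0822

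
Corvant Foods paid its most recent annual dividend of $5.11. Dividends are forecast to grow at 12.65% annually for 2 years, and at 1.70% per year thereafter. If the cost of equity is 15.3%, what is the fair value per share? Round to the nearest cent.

Two-stage DDM. Project D₁…D_2 at 0.1265, terminal growth 0.017, discount at r = 0.153.
D_1 = 5.7564
D_2 = 6.4846
Terminal value at t=2: TV = D_3/(r−g) = 6.5948/(0.153−0.017) = 48.4915
P₀ = 5.7564/(1+0.153)^1 + 6.4846/(1+0.153)^2 + 48.4915/(1+0.153)^2 = 46.3463

$46.35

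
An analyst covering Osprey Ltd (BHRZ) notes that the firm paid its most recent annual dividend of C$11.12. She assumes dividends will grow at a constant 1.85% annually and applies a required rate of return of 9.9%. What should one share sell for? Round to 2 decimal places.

Gordon growth model: P₀ = D₁/(r − g). D₁ = 11.12 × (1 + 0.0185) = 11.3257.
P₀ = 11.3257 / (0.099 − 0.0185) = 11.3257 / 0.0805 = 140.6922

C$140.69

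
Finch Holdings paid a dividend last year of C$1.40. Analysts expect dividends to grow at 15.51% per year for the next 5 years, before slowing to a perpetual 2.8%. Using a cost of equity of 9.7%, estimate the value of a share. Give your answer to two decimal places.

C$35.19

Two-stage DDM. Project D₁…D_5 at 0.1551, terminal growth 0.028, discount at r = 0.097.
D_1 = 1.6171
D_2 = 1.8680
D_3 = 2.1577
D_4 = 2.4923
D_5 = 2.8789
Terminal value at t=5: TV = D_6/(r−g) = 2.9595/(0.097−0.028) = 42.8914
P₀ = 1.6171/(1+0.097)^1 + 1.8680/(1+0.097)^2 + 2.1577/(1+0.097)^3 + 2.4923/(1+0.097)^4 + 2.8789/(1+0.097)^5 + 42.8914/(1+0.097)^5 = 35.1923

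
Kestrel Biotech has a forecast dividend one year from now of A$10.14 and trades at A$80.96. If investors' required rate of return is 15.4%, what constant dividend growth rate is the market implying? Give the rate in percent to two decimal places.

From P₀ = D₁/(r − g), the implied growth is g = r − D₁/P₀.
g = 0.154 − 10.14/80.96 = 0.154 − 0.12525 = 0.02875

2.88%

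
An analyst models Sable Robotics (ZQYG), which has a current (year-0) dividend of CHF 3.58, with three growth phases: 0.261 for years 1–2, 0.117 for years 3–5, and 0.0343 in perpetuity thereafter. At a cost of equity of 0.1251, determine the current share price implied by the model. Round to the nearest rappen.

Three-stage DDM. Project D₁…D_5; terminal Gordon value at t=5 with g = 0.0343; discount at r = 0.1251.
D_1 = 4.5144
D_2 = 5.6926
D_3 = 6.3587
D_4 = 7.1026
D_5 = 7.9336
TV_5 = 8.2058/(0.1251−0.0343) = 90.3719
P₀ = Σ Dₜ/(1+r)ᵗ + TV_5/(1+r)^5 = 71.9351

CHF 71.94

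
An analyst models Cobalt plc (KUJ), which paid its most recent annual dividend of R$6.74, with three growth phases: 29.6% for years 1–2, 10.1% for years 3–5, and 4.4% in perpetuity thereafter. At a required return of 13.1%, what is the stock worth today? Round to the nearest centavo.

Three-stage DDM. Project D₁…D_5; terminal Gordon value at t=5 with g = 0.044; discount at r = 0.131.
D_1 = 8.7350
D_2 = 11.3206
D_3 = 12.4640
D_4 = 13.7229
D_5 = 15.1089
TV_5 = 15.7737/(0.131−0.044) = 181.3064
P₀ = Σ Dₜ/(1+r)ᵗ + TV_5/(1+r)^5 = 139.7112

R$139.71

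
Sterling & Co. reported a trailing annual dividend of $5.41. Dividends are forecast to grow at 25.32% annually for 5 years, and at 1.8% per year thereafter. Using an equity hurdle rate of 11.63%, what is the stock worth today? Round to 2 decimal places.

Two-stage DDM. Project D₁…D_5 at 0.2532, terminal growth 0.018, discount at r = 0.1163.
D_1 = 6.7798
D_2 = 8.4965
D_3 = 10.6478
D_4 = 13.3438
D_5 = 16.7224
Terminal value at t=5: TV = D_6/(r−g) = 17.0234/(0.1163−0.018) = 173.1783
P₀ = 6.7798/(1+0.1163)^1 + 8.4965/(1+0.1163)^2 + 10.6478/(1+0.1163)^3 + 13.3438/(1+0.1163)^4 + 16.7224/(1+0.1163)^5 + 173.1783/(1+0.1163)^5 = 138.6919

$138.69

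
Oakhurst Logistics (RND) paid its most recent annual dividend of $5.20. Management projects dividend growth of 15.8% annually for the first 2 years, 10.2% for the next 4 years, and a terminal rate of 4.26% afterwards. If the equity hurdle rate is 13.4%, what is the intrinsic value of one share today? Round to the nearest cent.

Three-stage DDM. Project D₁…D_6; terminal Gordon value at t=6 with g = 0.0426; discount at r = 0.134.
D_1 = 6.0216
D_2 = 6.9730
D_3 = 7.6843
D_4 = 8.4681
D_5 = 9.3318
D_6 = 10.2836
TV_6 = 10.7217/(0.134−0.0426) = 117.3055
P₀ = Σ Dₜ/(1+r)ᵗ + TV_6/(1+r)^6 = 86.0967

$86.10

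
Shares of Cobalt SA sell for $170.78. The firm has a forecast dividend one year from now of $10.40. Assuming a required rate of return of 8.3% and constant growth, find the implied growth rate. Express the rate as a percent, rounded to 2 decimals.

From P₀ = D₁/(r − g), the implied growth is g = r − D₁/P₀.
g = 0.083 − 10.40/170.78 = 0.083 − 0.06090 = 0.02210

2.21%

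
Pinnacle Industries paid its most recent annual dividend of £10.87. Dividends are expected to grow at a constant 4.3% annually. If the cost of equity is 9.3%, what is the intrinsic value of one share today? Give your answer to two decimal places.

Gordon growth model: P₀ = D₁/(r − g). D₁ = 10.87 × (1 + 0.043) = 11.3374.
P₀ = 11.3374 / (0.093 − 0.043) = 11.3374 / 0.05 = 226.7482

£226.75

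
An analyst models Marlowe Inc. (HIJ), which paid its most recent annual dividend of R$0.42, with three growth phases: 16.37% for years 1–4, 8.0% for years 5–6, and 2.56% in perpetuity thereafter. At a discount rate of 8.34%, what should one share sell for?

Three-stage DDM. Project D₁…D_6; terminal Gordon value at t=6 with g = 0.0256; discount at r = 0.0834.
D_1 = 0.4888
D_2 = 0.5688
D_3 = 0.6619
D_4 = 0.7702
D_5 = 0.8318
D_6 = 0.8984
TV_6 = 0.9214/(0.0834−0.0256) = 15.9408
P₀ = Σ Dₜ/(1+r)ᵗ + TV_6/(1+r)^6 = 12.9859

R$12.99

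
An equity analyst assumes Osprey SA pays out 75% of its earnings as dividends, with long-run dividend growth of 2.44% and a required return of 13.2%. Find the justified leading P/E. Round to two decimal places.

6.97

Justified leading P/E = b/(r−g) = 0.75/(0.132−0.0244) = 6.9703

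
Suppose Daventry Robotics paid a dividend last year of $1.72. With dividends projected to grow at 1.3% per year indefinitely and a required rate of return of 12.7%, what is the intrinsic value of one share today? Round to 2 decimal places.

Gordon growth model: P₀ = D₁/(r − g). D₁ = 1.72 × (1 + 0.013) = 1.7424.
P₀ = 1.7424 / (0.127 − 0.013) = 1.7424 / 0.114 = 15.2839

$15.28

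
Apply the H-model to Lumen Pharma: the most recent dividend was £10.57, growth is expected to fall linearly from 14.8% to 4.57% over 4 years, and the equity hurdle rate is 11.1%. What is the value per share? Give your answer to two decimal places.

£202.38

H-model: P₀ = D₀[(1+g_L) + H(g_S−g_L)]/(r−g_L), with H = 4/2 = 2.
P₀ = 10.57 × [(1+0.0457) + 2×(0.148−0.0457)] / (0.111−0.0457)
   = 10.57 × 1.2503 / 0.0653 = 202.3839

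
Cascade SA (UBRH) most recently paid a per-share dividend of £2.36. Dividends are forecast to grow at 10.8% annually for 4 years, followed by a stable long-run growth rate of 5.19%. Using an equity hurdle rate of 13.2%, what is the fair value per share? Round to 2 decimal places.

Two-stage DDM. Project D₁…D_4 at 0.108, terminal growth 0.0519, discount at r = 0.132.
D_1 = 2.6149
D_2 = 2.8973
D_3 = 3.2102
D_4 = 3.5569
Terminal value at t=4: TV = D_5/(r−g) = 3.7415/(0.132−0.0519) = 46.7103
P₀ = 2.6149/(1+0.132)^1 + 2.8973/(1+0.132)^2 + 3.2102/(1+0.132)^3 + 3.5569/(1+0.132)^4 + 46.7103/(1+0.132)^4 = 37.3965

£37.40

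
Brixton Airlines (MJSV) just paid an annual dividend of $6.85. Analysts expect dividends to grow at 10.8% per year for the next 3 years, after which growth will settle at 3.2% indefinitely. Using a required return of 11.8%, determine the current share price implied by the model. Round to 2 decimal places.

Two-stage DDM. Project D₁…D_3 at 0.108, terminal growth 0.032, discount at r = 0.118.
D_1 = 7.5898
D_2 = 8.4095
D_3 = 9.3177
Terminal value at t=3: TV = D_4/(r−g) = 9.6159/(0.118−0.032) = 111.8127
P₀ = 7.5898/(1+0.118)^1 + 8.4095/(1+0.118)^2 + 9.3177/(1+0.118)^3 + 111.8127/(1+0.118)^3 = 100.1985

$100.20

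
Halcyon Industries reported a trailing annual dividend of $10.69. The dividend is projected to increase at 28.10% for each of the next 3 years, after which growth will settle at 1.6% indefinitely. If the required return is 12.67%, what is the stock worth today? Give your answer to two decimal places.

$185.88

Two-stage DDM. Project D₁…D_3 at 0.281, terminal growth 0.016, discount at r = 0.1267.
D_1 = 13.6939
D_2 = 17.5419
D_3 = 22.4711
Terminal value at t=3: TV = D_4/(r−g) = 22.8307/(0.1267−0.016) = 206.2392
P₀ = 13.6939/(1+0.1267)^1 + 17.5419/(1+0.1267)^2 + 22.4711/(1+0.1267)^3 + 206.2392/(1+0.1267)^3 = 185.8770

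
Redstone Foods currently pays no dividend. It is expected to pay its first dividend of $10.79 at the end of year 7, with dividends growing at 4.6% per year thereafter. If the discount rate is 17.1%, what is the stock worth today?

Deferred-dividend DDM. At t=6 the remaining stream is a growing perpetuity with first payment D_7 = 10.79.
V_6 = D_7/(r−g) = 10.79/(0.171−0.046) = 86.3200
P₀ = V_6/(1+r)^6 = 86.3200/(1+0.171)^6 = 33.4788

$33.48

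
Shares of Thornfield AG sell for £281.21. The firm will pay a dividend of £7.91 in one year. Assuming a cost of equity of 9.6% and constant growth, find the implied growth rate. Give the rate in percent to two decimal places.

From P₀ = D₁/(r − g), the implied growth is g = r − D₁/P₀.
g = 0.096 − 7.91/281.21 = 0.096 − 0.02813 = 0.06787

6.79%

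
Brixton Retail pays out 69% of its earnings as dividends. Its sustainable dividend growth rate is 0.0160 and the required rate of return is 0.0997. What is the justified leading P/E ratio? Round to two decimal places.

Justified leading P/E = b/(r−g) = 0.69/(0.0997−0.016) = 8.2437

8.24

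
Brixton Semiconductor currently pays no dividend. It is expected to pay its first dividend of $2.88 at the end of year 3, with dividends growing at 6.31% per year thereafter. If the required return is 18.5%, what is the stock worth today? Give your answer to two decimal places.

Deferred-dividend DDM. At t=2 the remaining stream is a growing perpetuity with first payment D_3 = 2.88.
V_2 = D_3/(r−g) = 2.88/(0.185−0.0631) = 23.6259
P₀ = V_2/(1+r)^2 = 23.6259/(1+0.185)^2 = 16.8249

$16.82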